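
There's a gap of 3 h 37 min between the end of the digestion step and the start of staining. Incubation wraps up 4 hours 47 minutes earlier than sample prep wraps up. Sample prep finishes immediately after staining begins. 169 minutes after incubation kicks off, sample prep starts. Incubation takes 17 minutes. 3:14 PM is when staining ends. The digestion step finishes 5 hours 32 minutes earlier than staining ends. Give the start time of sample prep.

11:04 AM

The digestion step ends at 3:14 PM − 332 min = 9:42 AM.
Staining starts at 9:42 AM + 217 min = 1:19 PM.
So sample prep ends at 1:19 PM.
Incubation ends at 1:19 PM − 287 min = 8:32 AM.
Incubation starts at 8:32 AM − 17 min = 8:15 AM.
Sample prep starts at 8:15 AM + 169 min = 11:04 AM.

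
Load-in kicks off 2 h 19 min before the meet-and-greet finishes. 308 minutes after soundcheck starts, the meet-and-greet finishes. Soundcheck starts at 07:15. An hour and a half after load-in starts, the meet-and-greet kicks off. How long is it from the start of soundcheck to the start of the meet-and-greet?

The meet-and-greet ends at 07:15 + 308 min = 12:23.
Load-in starts at 12:23 − 139 min = 10:04.
The meet-and-greet starts at 10:04 + 90 min = 11:34.
From 07:15 to 11:34 is 4 h 19 min.

4 h 19 min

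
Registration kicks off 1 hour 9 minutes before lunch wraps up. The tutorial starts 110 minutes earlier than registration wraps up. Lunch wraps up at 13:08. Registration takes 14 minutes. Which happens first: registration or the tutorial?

Registration starts at 13:08 − 69 min = 11:59.
Registration ends at 11:59 + 14 min = 12:13.
The tutorial starts at 12:13 − 110 min = 10:23.
Registration starts at 11:59 and the tutorial starts at 10:23, so the tutorial is first.

the tutorial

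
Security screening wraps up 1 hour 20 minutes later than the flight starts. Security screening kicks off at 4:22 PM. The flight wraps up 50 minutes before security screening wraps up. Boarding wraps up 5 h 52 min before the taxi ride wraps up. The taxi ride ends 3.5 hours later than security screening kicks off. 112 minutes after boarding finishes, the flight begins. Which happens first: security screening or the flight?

The taxi ride ends at 4:22 PM + 210 min = 7:52 PM.
Boarding ends at 7:52 PM − 352 min = 2:00 PM.
The flight starts at 2:00 PM + 112 min = 3:52 PM.
Security screening starts at 4:22 PM and the flight starts at 3:52 PM, so the flight is first.

the flight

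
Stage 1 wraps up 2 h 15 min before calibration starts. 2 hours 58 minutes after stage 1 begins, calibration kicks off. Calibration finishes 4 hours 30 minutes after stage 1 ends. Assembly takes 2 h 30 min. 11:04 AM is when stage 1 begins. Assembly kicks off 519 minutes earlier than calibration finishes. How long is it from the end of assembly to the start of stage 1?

Calibration starts at 11:04 AM + 178 min = 2:02 PM.
Stage 1 ends at 2:02 PM − 135 min = 11:47 AM.
Calibration ends at 11:47 AM + 270 min = 4:17 PM.
Assembly starts at 4:17 PM − 519 min = 7:38 AM.
Assembly ends at 7:38 AM + 150 min = 10:08 AM.
From 10:08 AM to 11:04 AM is 56 minutes.

56 minutes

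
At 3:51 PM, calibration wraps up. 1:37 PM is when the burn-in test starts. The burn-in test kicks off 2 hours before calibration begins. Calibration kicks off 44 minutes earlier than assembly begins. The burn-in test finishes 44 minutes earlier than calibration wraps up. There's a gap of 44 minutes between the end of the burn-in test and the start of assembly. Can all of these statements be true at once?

No

The burn-in test ends at 3:51 PM − 44 min = 3:07 PM.
Assembly starts at 3:07 PM + 44 min = 3:51 PM.
Calibration starts at 3:51 PM − 44 min = 3:07 PM.
The burn-in test starts at 3:07 PM − 120 min = 1:07 PM.
But the burn-in test is also said to start at 1:37 PM — a 30-minute conflict.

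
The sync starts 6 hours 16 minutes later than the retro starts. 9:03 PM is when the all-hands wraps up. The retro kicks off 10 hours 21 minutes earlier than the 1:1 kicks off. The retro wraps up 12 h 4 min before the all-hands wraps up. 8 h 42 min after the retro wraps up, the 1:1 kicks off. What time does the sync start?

The retro ends at 9:03 PM − 724 min = 8:59 AM.
The 1:1 starts at 8:59 AM + 522 min = 5:41 PM.
The retro starts at 5:41 PM − 621 min = 7:20 AM.
The sync starts at 7:20 AM + 376 min = 1:36 PM.

1:36 PM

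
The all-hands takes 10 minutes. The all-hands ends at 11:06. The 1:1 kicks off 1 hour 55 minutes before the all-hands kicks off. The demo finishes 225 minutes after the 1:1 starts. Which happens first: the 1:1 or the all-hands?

the 1:1

The all-hands starts at 11:06 − 10 min = 10:56.
The 1:1 starts at 10:56 − 115 min = 09:01.
The 1:1 starts at 09:01 and the all-hands starts at 10:56, so the 1:1 is first.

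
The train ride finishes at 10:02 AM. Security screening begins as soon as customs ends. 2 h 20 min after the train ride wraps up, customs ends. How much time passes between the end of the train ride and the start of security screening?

Customs ends at 10:02 AM + 140 min = 12:22 PM.
So security screening starts at 12:22 PM.
From 10:02 AM to 12:22 PM is 140 minutes.

140 minutes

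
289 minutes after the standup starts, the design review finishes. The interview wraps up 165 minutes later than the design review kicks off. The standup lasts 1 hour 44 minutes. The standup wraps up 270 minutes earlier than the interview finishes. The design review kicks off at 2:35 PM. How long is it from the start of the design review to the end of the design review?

1 hour 20 minutes

The interview ends at 2:35 PM + 165 min = 5:20 PM.
The standup ends at 5:20 PM − 270 min = 12:50 PM.
The standup starts at 12:50 PM − 104 min = 11:06 AM.
The design review ends at 11:06 AM + 289 min = 3:55 PM.
From 2:35 PM to 3:55 PM is 1 hour 20 minutes.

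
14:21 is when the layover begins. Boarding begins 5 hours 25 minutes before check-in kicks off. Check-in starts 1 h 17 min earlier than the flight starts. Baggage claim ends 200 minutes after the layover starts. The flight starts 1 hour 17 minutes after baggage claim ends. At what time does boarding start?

12:16

Baggage claim ends at 14:21 + 200 min = 17:41.
The flight starts at 17:41 + 77 min = 18:58.
Check-in starts at 18:58 − 77 min = 17:41.
Boarding starts at 17:41 − 325 min = 12:16.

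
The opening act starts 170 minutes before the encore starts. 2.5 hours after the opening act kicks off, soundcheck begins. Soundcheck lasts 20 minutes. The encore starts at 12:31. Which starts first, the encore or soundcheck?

The opening act starts at 12:31 − 170 min = 09:41.
Soundcheck starts at 09:41 + 150 min = 12:11.
The encore starts at 12:31 and soundcheck starts at 12:11, so soundcheck is first.

soundcheck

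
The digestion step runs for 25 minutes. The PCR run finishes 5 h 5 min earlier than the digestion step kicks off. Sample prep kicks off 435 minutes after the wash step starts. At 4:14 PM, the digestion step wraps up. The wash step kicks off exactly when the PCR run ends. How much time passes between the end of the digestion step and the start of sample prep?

The digestion step starts at 4:14 PM − 25 min = 3:49 PM.
The PCR run ends at 3:49 PM − 305 min = 10:44 AM.
So the wash step starts at 10:44 AM.
Sample prep starts at 10:44 AM + 435 min = 5:59 PM.
From 4:14 PM to 5:59 PM is 105 minutes.

105 minutes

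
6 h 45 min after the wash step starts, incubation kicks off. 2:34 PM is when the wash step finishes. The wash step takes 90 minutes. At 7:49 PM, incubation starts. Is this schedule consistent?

Yes

The wash step starts at 2:34 PM − 90 min = 1:04 PM.
Incubation starts at 1:04 PM + 405 min = 7:49 PM.
That matches the stated 7:49 PM, so the schedule is consistent.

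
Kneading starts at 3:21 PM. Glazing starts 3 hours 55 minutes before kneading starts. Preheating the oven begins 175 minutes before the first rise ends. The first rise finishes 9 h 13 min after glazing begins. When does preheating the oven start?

Glazing starts at 3:21 PM − 235 min = 11:26 AM.
The first rise ends at 11:26 AM + 553 min = 8:39 PM.
Preheating the oven starts at 8:39 PM − 175 min = 5:44 PM.

5:44 PM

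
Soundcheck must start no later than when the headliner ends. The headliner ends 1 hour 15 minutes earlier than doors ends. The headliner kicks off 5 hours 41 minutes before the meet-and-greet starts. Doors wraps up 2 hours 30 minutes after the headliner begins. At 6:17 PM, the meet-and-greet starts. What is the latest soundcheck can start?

The headliner starts at 6:17 PM − 341 min = 12:36 PM.
Doors ends at 12:36 PM + 150 min = 3:06 PM.
The headliner ends at 3:06 PM − 75 min = 1:51 PM.
Soundcheck is bounded by the headliner, so the latest it can start is 1:51 PM.

1:51 PM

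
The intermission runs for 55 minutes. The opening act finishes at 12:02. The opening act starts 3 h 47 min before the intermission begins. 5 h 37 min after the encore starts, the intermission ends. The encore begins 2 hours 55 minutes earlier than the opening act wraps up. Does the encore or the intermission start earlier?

the encore

The encore starts at 12:02 − 175 min = 09:07.
The intermission ends at 09:07 + 337 min = 14:44.
The intermission starts at 14:44 − 55 min = 13:49.
The encore starts at 09:07 and the intermission starts at 13:49, so the encore is first.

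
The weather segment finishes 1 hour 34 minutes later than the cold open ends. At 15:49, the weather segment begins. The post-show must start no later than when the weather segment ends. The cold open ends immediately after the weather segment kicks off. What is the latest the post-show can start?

17:23

The cold open ends at 15:49.
The weather segment ends at 15:49 + 94 min = 17:23.
The post-show is bounded by the weather segment, so the latest it can start is 17:23.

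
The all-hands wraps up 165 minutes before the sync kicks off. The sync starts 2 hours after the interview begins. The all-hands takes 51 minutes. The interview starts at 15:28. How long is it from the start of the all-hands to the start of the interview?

1 h 36 min

The sync starts at 15:28 + 120 min = 17:28.
The all-hands ends at 17:28 − 165 min = 14:43.
The all-hands starts at 14:43 − 51 min = 13:52.
From 13:52 to 15:28 is 1 h 36 min.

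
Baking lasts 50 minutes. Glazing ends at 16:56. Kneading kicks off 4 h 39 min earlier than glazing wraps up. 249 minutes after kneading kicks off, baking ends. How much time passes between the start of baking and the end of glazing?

Kneading starts at 16:56 − 279 min = 12:17.
Baking ends at 12:17 + 249 min = 16:26.
Baking starts at 16:26 − 50 min = 15:36.
From 15:36 to 16:56 is 1 h 20 min.

1 h 20 min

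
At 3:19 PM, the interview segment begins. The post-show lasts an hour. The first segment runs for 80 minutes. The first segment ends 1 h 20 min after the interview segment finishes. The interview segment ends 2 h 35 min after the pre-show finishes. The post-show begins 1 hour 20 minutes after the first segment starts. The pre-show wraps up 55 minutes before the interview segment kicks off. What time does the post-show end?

7:19 PM

The pre-show ends at 3:19 PM − 55 min = 2:24 PM.
The interview segment ends at 2:24 PM + 155 min = 4:59 PM.
The first segment ends at 4:59 PM + 80 min = 6:19 PM.
The first segment starts at 6:19 PM − 80 min = 4:59 PM.
The post-show starts at 4:59 PM + 80 min = 6:19 PM.
The post-show ends at 6:19 PM + 60 min = 7:19 PM.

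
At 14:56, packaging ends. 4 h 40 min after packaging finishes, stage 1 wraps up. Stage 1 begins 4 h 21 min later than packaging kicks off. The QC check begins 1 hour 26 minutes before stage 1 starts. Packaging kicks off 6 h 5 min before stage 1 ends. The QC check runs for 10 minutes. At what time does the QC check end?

Stage 1 ends at 14:56 + 280 min = 19:36.
Packaging starts at 19:36 − 365 min = 13:31.
Stage 1 starts at 13:31 + 261 min = 17:52.
The QC check starts at 17:52 − 86 min = 16:26.
The QC check ends at 16:26 + 10 min = 16:36.

16:36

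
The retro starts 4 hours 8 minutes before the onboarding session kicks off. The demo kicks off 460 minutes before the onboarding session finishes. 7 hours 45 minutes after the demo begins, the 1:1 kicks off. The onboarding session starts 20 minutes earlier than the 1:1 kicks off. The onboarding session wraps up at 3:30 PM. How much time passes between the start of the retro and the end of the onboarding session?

4 h 23 min

The demo starts at 3:30 PM − 460 min = 7:50 AM.
The 1:1 starts at 7:50 AM + 465 min = 3:35 PM.
The onboarding session starts at 3:35 PM − 20 min = 3:15 PM.
The retro starts at 3:15 PM − 248 min = 11:07 AM.
From 11:07 AM to 3:30 PM is 4 h 23 min.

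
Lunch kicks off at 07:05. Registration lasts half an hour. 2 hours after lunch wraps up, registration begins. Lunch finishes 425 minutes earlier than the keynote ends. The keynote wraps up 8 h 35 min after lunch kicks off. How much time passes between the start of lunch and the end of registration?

The keynote ends at 07:05 + 515 min = 15:40.
Lunch ends at 15:40 − 425 min = 08:35.
Registration starts at 08:35 + 120 min = 10:35.
Registration ends at 10:35 + 30 min = 11:05.
From 07:05 to 11:05 is 240 minutes.

240 minutes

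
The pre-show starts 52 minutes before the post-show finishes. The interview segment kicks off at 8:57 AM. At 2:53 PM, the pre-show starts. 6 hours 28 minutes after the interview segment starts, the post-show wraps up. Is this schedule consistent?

The post-show ends at 8:57 AM + 388 min = 3:25 PM.
The pre-show starts at 3:25 PM − 52 min = 2:33 PM.
But the pre-show is also said to start at 2:53 PM — a 20-minute conflict.

No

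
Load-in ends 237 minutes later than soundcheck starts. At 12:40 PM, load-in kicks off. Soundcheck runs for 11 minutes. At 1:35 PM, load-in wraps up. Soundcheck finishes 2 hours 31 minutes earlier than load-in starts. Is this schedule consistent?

Soundcheck ends at 12:40 PM − 151 min = 10:09 AM.
Soundcheck starts at 10:09 AM − 11 min = 9:58 AM.
Load-in ends at 9:58 AM + 237 min = 1:55 PM.
But load-in is also said to end at 1:35 PM — a 20-minute conflict.

No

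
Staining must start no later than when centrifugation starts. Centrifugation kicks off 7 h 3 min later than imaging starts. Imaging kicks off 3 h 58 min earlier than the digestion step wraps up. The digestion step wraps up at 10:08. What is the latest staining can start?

Imaging starts at 10:08 − 238 min = 06:10.
Centrifugation starts at 06:10 + 423 min = 13:13.
Staining is bounded by centrifugation, so the latest it can start is 13:13.

13:13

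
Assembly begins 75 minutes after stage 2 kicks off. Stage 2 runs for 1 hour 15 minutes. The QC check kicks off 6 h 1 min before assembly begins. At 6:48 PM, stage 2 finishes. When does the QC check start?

Stage 2 starts at 6:48 PM − 75 min = 5:33 PM.
Assembly starts at 5:33 PM + 75 min = 6:48 PM.
The QC check starts at 6:48 PM − 361 min = 12:47 PM.

12:47 PM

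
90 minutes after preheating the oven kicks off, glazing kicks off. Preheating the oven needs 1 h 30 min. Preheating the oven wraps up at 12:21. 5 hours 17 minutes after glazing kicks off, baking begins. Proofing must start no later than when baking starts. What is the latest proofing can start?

17:38

Preheating the oven starts at 12:21 − 90 min = 10:51.
Glazing starts at 10:51 + 90 min = 12:21.
Baking starts at 12:21 + 317 min = 17:38.
Proofing is bounded by baking, so the latest it can start is 17:38.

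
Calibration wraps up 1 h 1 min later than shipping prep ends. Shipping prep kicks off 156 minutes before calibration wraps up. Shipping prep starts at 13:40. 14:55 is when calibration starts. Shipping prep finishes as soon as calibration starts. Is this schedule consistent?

Shipping prep ends at 14:55.
Calibration ends at 14:55 + 61 min = 15:56.
Shipping prep starts at 15:56 − 156 min = 13:20.
But shipping prep is also said to start at 13:40 — a 20-minute conflict.

No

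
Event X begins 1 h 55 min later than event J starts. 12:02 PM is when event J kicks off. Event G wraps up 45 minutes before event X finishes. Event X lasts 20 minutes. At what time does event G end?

1:32 PM

Event X starts at 12:02 PM + 115 min = 1:57 PM.
Event X ends at 1:57 PM + 20 min = 2:17 PM.
Event G ends at 2:17 PM − 45 min = 1:32 PM.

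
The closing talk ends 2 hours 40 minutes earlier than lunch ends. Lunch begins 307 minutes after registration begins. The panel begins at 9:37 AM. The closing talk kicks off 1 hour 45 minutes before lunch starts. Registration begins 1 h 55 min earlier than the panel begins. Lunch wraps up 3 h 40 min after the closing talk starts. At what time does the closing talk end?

Registration starts at 9:37 AM − 115 min = 7:42 AM.
Lunch starts at 7:42 AM + 307 min = 12:49 PM.
The closing talk starts at 12:49 PM − 105 min = 11:04 AM.
Lunch ends at 11:04 AM + 220 min = 2:44 PM.
The closing talk ends at 2:44 PM − 160 min = 12:04 PM.

12:04 PM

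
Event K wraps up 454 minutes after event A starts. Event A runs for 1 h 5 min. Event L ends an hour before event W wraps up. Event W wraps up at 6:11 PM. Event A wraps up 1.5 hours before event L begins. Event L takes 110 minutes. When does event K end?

8:20 PM

Event L ends at 6:11 PM − 60 min = 5:11 PM.
Event L starts at 5:11 PM − 110 min = 3:21 PM.
Event A ends at 3:21 PM − 90 min = 1:51 PM.
Event A starts at 1:51 PM − 65 min = 12:46 PM.
Event K ends at 12:46 PM + 454 min = 8:20 PM.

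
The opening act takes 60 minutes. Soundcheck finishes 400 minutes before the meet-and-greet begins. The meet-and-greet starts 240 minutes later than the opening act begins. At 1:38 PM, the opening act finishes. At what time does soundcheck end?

9:58 AM

The opening act starts at 1:38 PM − 60 min = 12:38 PM.
The meet-and-greet starts at 12:38 PM + 240 min = 4:38 PM.
Soundcheck ends at 4:38 PM − 400 min = 9:58 AM.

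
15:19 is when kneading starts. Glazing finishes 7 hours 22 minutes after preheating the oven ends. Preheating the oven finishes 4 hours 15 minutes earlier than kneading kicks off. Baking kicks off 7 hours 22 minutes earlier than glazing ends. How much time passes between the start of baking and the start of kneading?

Preheating the oven ends at 15:19 − 255 min = 11:04.
Glazing ends at 11:04 + 442 min = 18:26.
Baking starts at 18:26 − 442 min = 11:04.
From 11:04 to 15:19 is 4 h 15 min.

4 h 15 min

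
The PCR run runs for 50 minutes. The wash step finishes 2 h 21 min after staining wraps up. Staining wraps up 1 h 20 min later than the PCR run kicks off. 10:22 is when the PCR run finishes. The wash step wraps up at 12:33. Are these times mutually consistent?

The PCR run starts at 10:22 − 50 min = 09:32.
Staining ends at 09:32 + 80 min = 10:52.
The wash step ends at 10:52 + 141 min = 13:13.
But the wash step is also said to end at 12:33 — a 40-minute conflict.

No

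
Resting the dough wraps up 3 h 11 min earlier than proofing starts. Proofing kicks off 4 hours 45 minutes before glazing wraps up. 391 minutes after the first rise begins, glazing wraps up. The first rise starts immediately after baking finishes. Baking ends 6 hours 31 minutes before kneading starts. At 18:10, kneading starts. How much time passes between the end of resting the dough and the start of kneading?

476 minutes

Baking ends at 18:10 − 391 min = 11:39.
So the first rise starts at 11:39.
Glazing ends at 11:39 + 391 min = 18:10.
Proofing starts at 18:10 − 285 min = 13:25.
Resting the dough ends at 13:25 − 191 min = 10:14.
From 10:14 to 18:10 is 476 minutes.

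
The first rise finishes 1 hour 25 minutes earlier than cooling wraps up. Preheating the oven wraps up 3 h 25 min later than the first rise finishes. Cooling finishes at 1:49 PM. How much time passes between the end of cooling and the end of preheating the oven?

2 hours

The first rise ends at 1:49 PM − 85 min = 12:24 PM.
Preheating the oven ends at 12:24 PM + 205 min = 3:49 PM.
From 1:49 PM to 3:49 PM is 2 hours.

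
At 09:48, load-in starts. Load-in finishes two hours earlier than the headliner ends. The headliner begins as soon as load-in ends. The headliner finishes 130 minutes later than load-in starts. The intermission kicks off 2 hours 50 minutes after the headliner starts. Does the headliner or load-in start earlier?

The headliner ends at 09:48 + 130 min = 11:58.
Load-in ends at 11:58 − 120 min = 09:58.
So the headliner starts at 09:58.
The headliner starts at 09:58 and load-in starts at 09:48, so load-in is first.

load-in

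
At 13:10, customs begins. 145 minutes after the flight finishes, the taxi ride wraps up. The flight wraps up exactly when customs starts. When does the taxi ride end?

The flight ends at 13:10.
The taxi ride ends at 13:10 + 145 min = 15:35.

15:35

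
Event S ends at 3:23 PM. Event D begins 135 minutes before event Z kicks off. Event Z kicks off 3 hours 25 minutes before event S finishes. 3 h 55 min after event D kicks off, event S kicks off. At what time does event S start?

1:38 PM

Event Z starts at 3:23 PM − 205 min = 11:58 AM.
Event D starts at 11:58 AM − 135 min = 9:43 AM.
Event S starts at 9:43 AM + 235 min = 1:38 PM.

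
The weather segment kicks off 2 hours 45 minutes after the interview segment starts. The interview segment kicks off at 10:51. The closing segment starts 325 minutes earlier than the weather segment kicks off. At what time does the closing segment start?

The weather segment starts at 10:51 + 165 min = 13:36.
The closing segment starts at 13:36 − 325 min = 08:11.

08:11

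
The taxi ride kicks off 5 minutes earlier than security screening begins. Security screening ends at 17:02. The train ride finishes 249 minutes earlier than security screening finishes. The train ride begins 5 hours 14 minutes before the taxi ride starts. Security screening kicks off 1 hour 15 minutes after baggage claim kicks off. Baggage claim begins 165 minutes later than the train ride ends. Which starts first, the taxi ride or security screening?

the taxi ride

The train ride ends at 17:02 − 249 min = 12:53.
Baggage claim starts at 12:53 + 165 min = 15:38.
Security screening starts at 15:38 + 75 min = 16:53.
The taxi ride starts at 16:53 − 5 min = 16:48.
The taxi ride starts at 16:48 and security screening starts at 16:53, so the taxi ride is first.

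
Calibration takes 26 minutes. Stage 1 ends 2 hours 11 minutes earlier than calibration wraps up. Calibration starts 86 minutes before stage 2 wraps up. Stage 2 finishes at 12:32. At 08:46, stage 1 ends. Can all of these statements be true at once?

Calibration starts at 12:32 − 86 min = 11:06.
Calibration ends at 11:06 + 26 min = 11:32.
Stage 1 ends at 11:32 − 131 min = 09:21.
But stage 1 is also said to end at 08:46 — a 35-minute conflict.

No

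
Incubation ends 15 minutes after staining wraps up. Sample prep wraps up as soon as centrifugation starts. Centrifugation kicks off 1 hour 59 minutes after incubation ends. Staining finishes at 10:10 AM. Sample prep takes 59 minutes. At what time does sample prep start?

Incubation ends at 10:10 AM + 15 min = 10:25 AM.
Centrifugation starts at 10:25 AM + 119 min = 12:24 PM.
So sample prep ends at 12:24 PM.
Sample prep starts at 12:24 PM − 59 min = 11:25 AM.

11:25 AM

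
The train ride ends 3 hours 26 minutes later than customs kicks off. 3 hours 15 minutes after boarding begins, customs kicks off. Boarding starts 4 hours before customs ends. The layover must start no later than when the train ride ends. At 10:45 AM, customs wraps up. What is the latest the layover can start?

1:26 PM

Boarding starts at 10:45 AM − 240 min = 6:45 AM.
Customs starts at 6:45 AM + 195 min = 10:00 AM.
The train ride ends at 10:00 AM + 206 min = 1:26 PM.
The layover is bounded by the train ride, so the latest it can start is 1:26 PM.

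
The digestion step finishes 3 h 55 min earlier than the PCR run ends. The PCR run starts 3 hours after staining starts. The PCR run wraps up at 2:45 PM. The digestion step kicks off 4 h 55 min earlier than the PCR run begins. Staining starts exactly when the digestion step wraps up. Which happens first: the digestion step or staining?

the digestion step

The digestion step ends at 2:45 PM − 235 min = 10:50 AM.
So staining starts at 10:50 AM.
The PCR run starts at 10:50 AM + 180 min = 1:50 PM.
The digestion step starts at 1:50 PM − 295 min = 8:55 AM.
The digestion step starts at 8:55 AM and staining starts at 10:50 AM, so the digestion step is first.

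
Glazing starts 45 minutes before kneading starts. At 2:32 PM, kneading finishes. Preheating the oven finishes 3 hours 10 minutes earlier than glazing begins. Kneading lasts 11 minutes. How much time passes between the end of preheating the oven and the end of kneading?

246 minutes

Kneading starts at 2:32 PM − 11 min = 2:21 PM.
Glazing starts at 2:21 PM − 45 min = 1:36 PM.
Preheating the oven ends at 1:36 PM − 190 min = 10:26 AM.
From 10:26 AM to 2:32 PM is 246 minutes.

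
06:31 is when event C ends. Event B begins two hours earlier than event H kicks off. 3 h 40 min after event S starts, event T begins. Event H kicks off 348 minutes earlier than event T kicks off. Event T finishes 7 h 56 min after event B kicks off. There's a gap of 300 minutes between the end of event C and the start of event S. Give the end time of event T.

15:19

Event S starts at 06:31 + 300 min = 11:31.
Event T starts at 11:31 + 220 min = 15:11.
Event H starts at 15:11 − 348 min = 09:23.
Event B starts at 09:23 − 120 min = 07:23.
Event T ends at 07:23 + 476 min = 15:19.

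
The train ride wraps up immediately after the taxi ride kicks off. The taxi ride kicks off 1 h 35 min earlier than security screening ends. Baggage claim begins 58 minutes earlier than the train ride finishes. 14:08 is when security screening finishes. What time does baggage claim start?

The taxi ride starts at 14:08 − 95 min = 12:33.
So the train ride ends at 12:33.
Baggage claim starts at 12:33 − 58 min = 11:35.

11:35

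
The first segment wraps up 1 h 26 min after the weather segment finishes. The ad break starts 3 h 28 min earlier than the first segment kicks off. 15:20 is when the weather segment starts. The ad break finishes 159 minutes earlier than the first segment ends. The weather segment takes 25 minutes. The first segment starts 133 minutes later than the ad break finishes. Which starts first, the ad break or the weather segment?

the ad break

The weather segment ends at 15:20 + 25 min = 15:45.
The first segment ends at 15:45 + 86 min = 17:11.
The ad break ends at 17:11 − 159 min = 14:32.
The first segment starts at 14:32 + 133 min = 16:45.
The ad break starts at 16:45 − 208 min = 13:17.
The ad break starts at 13:17 and the weather segment starts at 15:20, so the ad break is first.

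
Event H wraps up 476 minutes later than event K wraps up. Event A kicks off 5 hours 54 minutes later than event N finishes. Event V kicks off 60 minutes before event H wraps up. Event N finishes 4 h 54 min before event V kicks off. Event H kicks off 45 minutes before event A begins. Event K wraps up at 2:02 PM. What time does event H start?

9:13 PM

Event H ends at 2:02 PM + 476 min = 9:58 PM.
Event V starts at 9:58 PM − 60 min = 8:58 PM.
Event N ends at 8:58 PM − 294 min = 4:04 PM.
Event A starts at 4:04 PM + 354 min = 9:58 PM.
Event H starts at 9:58 PM − 45 min = 9:13 PM.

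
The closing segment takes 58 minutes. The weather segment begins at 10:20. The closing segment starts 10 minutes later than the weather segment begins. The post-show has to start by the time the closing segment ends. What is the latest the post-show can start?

11:28

The closing segment starts at 10:20 + 10 min = 10:30.
The closing segment ends at 10:30 + 58 min = 11:28.
The post-show is bounded by the closing segment, so the latest it can start is 11:28.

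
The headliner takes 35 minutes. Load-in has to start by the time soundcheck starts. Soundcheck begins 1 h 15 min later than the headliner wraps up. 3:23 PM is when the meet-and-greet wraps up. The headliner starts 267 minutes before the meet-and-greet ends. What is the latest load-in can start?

12:46 PM

The headliner starts at 3:23 PM − 267 min = 10:56 AM.
The headliner ends at 10:56 AM + 35 min = 11:31 AM.
Soundcheck starts at 11:31 AM + 75 min = 12:46 PM.
Load-in is bounded by soundcheck, so the latest it can start is 12:46 PM.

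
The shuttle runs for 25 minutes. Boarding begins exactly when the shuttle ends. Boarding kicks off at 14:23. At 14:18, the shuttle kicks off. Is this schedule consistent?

No

The shuttle ends at 14:18 + 25 min = 14:43.
So boarding starts at 14:43.
But boarding is also said to start at 14:23 — a 20-minute conflict.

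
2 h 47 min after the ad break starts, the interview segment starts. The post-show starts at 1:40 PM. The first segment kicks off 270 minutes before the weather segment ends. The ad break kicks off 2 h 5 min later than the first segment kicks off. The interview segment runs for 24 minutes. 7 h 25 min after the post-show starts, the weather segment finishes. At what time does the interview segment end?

9:51 PM

The weather segment ends at 1:40 PM + 445 min = 9:05 PM.
The first segment starts at 9:05 PM − 270 min = 4:35 PM.
The ad break starts at 4:35 PM + 125 min = 6:40 PM.
The interview segment starts at 6:40 PM + 167 min = 9:27 PM.
The interview segment ends at 9:27 PM + 24 min = 9:51 PM.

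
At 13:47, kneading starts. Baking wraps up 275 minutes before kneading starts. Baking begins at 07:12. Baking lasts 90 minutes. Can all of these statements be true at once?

No

Baking ends at 13:47 − 275 min = 09:12.
Baking starts at 09:12 − 90 min = 07:42.
But baking is also said to start at 07:12 — a 30-minute conflict.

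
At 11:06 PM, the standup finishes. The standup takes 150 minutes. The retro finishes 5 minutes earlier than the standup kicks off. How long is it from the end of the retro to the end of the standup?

The standup starts at 11:06 PM − 150 min = 8:36 PM.
The retro ends at 8:36 PM − 5 min = 8:31 PM.
From 8:31 PM to 11:06 PM is 2 hours 35 minutes.

2 hours 35 minutes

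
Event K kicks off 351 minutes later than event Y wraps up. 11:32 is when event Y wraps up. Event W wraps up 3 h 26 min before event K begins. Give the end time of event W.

13:57

Event K starts at 11:32 + 351 min = 17:23.
Event W ends at 17:23 − 206 min = 13:57.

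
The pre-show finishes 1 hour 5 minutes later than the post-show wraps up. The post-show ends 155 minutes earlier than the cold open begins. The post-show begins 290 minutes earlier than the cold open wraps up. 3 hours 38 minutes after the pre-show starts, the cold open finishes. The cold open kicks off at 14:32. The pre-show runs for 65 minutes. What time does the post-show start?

10:45

The post-show ends at 14:32 − 155 min = 11:57.
The pre-show ends at 11:57 + 65 min = 13:02.
The pre-show starts at 13:02 − 65 min = 11:57.
The cold open ends at 11:57 + 218 min = 15:35.
The post-show starts at 15:35 − 290 min = 10:45.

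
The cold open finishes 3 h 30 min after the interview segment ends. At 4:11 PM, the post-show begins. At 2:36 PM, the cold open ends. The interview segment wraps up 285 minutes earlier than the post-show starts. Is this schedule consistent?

The interview segment ends at 4:11 PM − 285 min = 11:26 AM.
The cold open ends at 11:26 AM + 210 min = 2:56 PM.
But the cold open is also said to end at 2:36 PM — a 20-minute conflict.

No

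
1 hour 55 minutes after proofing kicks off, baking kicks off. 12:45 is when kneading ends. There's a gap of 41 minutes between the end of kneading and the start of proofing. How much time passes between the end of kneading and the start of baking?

2 h 36 min

Proofing starts at 12:45 + 41 min = 13:26.
Baking starts at 13:26 + 115 min = 15:21.
From 12:45 to 15:21 is 2 h 36 min.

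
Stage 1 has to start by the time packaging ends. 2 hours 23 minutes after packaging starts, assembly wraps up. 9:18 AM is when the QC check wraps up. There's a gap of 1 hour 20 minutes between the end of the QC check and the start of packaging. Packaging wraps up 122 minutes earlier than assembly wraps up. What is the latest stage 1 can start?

Packaging starts at 9:18 AM + 80 min = 10:38 AM.
Assembly ends at 10:38 AM + 143 min = 1:01 PM.
Packaging ends at 1:01 PM − 122 min = 10:59 AM.
Stage 1 is bounded by packaging, so the latest it can start is 10:59 AM.

10:59 AM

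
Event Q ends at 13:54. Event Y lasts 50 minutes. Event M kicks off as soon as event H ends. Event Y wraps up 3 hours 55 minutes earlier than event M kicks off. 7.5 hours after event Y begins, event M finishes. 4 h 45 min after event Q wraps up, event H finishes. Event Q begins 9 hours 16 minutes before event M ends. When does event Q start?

12:08

Event H ends at 13:54 + 285 min = 18:39.
So event M starts at 18:39.
Event Y ends at 18:39 − 235 min = 14:44.
Event Y starts at 14:44 − 50 min = 13:54.
Event M ends at 13:54 + 450 min = 21:24.
Event Q starts at 21:24 − 556 min = 12:08.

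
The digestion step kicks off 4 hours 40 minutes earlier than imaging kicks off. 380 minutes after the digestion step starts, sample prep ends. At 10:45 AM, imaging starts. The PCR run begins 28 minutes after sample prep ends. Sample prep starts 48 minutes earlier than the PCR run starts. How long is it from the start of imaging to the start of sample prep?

The digestion step starts at 10:45 AM − 280 min = 6:05 AM.
Sample prep ends at 6:05 AM + 380 min = 12:25 PM.
The PCR run starts at 12:25 PM + 28 min = 12:53 PM.
Sample prep starts at 12:53 PM − 48 min = 12:05 PM.
From 10:45 AM to 12:05 PM is 1 hour 20 minutes.

1 hour 20 minutes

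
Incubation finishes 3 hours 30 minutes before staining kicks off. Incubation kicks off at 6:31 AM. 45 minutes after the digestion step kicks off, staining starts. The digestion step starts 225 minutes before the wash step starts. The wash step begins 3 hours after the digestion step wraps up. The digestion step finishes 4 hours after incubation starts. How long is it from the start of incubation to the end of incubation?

half an hour

The digestion step ends at 6:31 AM + 240 min = 10:31 AM.
The wash step starts at 10:31 AM + 180 min = 1:31 PM.
The digestion step starts at 1:31 PM − 225 min = 9:46 AM.
Staining starts at 9:46 AM + 45 min = 10:31 AM.
Incubation ends at 10:31 AM − 210 min = 7:01 AM.
From 6:31 AM to 7:01 AM is half an hour.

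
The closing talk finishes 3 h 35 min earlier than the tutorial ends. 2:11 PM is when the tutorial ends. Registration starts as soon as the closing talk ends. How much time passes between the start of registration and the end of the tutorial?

The closing talk ends at 2:11 PM − 215 min = 10:36 AM.
So registration starts at 10:36 AM.
From 10:36 AM to 2:11 PM is 215 minutes.

215 minutes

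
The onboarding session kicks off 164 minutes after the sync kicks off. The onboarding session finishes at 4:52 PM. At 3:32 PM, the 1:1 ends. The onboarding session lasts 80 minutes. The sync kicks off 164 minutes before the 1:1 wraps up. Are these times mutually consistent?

Yes

The sync starts at 3:32 PM − 164 min = 12:48 PM.
The onboarding session starts at 12:48 PM + 164 min = 3:32 PM.
The onboarding session ends at 3:32 PM + 80 min = 4:52 PM.
That matches the stated 4:52 PM, so the schedule is consistent.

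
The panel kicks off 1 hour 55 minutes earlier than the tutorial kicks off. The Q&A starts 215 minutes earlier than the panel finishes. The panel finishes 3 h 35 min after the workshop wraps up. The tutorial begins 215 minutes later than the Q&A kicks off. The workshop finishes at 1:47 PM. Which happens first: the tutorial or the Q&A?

the Q&A

The panel ends at 1:47 PM + 215 min = 5:22 PM.
The Q&A starts at 5:22 PM − 215 min = 1:47 PM.
The tutorial starts at 1:47 PM + 215 min = 5:22 PM.
The tutorial starts at 5:22 PM and the Q&A starts at 1:47 PM, so the Q&A is first.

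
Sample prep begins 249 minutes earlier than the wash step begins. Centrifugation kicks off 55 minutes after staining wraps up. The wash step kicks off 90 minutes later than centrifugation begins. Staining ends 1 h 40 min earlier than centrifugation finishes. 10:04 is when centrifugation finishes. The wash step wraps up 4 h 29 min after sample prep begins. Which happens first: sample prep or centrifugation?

sample prep

Staining ends at 10:04 − 100 min = 08:24.
Centrifugation starts at 08:24 + 55 min = 09:19.
The wash step starts at 09:19 + 90 min = 10:49.
Sample prep starts at 10:49 − 249 min = 06:40.
Sample prep starts at 06:40 and centrifugation starts at 09:19, so sample prep is first.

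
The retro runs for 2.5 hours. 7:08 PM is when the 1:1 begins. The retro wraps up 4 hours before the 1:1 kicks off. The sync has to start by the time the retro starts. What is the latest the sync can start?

12:38 PM

The retro ends at 7:08 PM − 240 min = 3:08 PM.
The retro starts at 3:08 PM − 150 min = 12:38 PM.
The sync is bounded by the retro, so the latest it can start is 12:38 PM.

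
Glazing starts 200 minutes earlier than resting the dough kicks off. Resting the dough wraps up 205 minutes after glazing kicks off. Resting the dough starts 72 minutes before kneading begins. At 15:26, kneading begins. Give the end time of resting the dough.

Resting the dough starts at 15:26 − 72 min = 14:14.
Glazing starts at 14:14 − 200 min = 10:54.
Resting the dough ends at 10:54 + 205 min = 14:19.

14:19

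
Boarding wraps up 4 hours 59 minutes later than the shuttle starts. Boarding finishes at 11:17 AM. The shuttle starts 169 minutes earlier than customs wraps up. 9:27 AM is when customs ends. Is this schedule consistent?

The shuttle starts at 9:27 AM − 169 min = 6:38 AM.
Boarding ends at 6:38 AM + 299 min = 11:37 AM.
But boarding is also said to end at 11:17 AM — a 20-minute conflict.

No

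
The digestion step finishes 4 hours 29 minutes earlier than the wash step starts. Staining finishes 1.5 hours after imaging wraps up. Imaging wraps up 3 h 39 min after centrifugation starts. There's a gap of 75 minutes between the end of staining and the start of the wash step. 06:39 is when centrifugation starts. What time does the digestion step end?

Imaging ends at 06:39 + 219 min = 10:18.
Staining ends at 10:18 + 90 min = 11:48.
The wash step starts at 11:48 + 75 min = 13:03.
The digestion step ends at 13:03 − 269 min = 08:34.

08:34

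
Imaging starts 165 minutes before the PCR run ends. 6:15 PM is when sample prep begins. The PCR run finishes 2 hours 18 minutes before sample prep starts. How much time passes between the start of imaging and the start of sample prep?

The PCR run ends at 6:15 PM − 138 min = 3:57 PM.
Imaging starts at 3:57 PM − 165 min = 1:12 PM.
From 1:12 PM to 6:15 PM is 303 minutes.

303 minutes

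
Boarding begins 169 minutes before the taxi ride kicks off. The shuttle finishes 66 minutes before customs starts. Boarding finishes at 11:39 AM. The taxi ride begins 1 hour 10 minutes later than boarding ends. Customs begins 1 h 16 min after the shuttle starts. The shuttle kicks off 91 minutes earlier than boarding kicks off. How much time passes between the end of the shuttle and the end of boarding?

The taxi ride starts at 11:39 AM + 70 min = 12:49 PM.
Boarding starts at 12:49 PM − 169 min = 10:00 AM.
The shuttle starts at 10:00 AM − 91 min = 8:29 AM.
Customs starts at 8:29 AM + 76 min = 9:45 AM.
The shuttle ends at 9:45 AM − 66 min = 8:39 AM.
From 8:39 AM to 11:39 AM is 3 hours.

3 hours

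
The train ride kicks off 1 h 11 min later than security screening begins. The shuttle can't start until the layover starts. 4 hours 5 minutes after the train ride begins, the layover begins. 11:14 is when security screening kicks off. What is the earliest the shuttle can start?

The train ride starts at 11:14 + 71 min = 12:25.
The layover starts at 12:25 + 245 min = 16:30.
The shuttle is bounded by the layover, so the earliest it can start is 16:30.

16:30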